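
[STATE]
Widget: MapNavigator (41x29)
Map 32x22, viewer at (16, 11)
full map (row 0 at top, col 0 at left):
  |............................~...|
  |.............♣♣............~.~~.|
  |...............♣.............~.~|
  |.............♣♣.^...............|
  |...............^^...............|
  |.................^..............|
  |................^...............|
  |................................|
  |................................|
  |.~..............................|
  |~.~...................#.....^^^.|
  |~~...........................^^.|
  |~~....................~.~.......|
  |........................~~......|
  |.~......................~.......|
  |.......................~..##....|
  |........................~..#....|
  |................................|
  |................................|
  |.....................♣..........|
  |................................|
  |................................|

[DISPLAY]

                                         
                                         
                                         
    ............................~...     
    .............♣♣............~.~~.     
    ...............♣.............~.~     
    .............♣♣.^...............     
    ...............^^...............     
    .................^..............     
    ................^...............     
    ................................     
    ................................     
    .~..............................     
    ~.~...................#.....^^^.     
    ~~..............@............^^.     
    ~~....................~.~.......     
    ........................~~......     
    .~......................~.......     
    .......................~..##....     
    ........................~..#....     
    ................................     
    ................................     
    .....................♣..........     
    ................................     
    ................................     
                                         
                                         
                                         
                                         


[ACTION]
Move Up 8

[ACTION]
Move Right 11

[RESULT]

                                         
                                         
                                         
                                         
                                         
                                         
                                         
                                         
                                         
                                         
                                         
.....................~...                
......♣♣............~.~~.                
........♣.............~.~                
......♣♣.^..........@....                
........^^...............                
..........^..............                
.........^...............                
.........................                
.........................                
.........................                
...............#.....^^^.                
......................^^.                
...............~.~.......                
.................~~......                
.................~.......                
................~..##....                
.................~..#....                
.........................                


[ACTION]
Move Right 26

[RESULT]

                                         
                                         
                                         
                                         
                                         
                                         
                                         
                                         
                                         
                                         
                                         
.................~...                    
..♣♣............~.~~.                    
....♣.............~.~                    
..♣♣.^..............@                    
....^^...............                    
......^..............                    
.....^...............                    
.....................                    
.....................                    
.....................                    
...........#.....^^^.                    
..................^^.                    
...........~.~.......                    
.............~~......                    
.............~.......                    
............~..##....                    
.............~..#....                    
.....................                    


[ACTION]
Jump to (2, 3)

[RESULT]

                                         
                                         
                                         
                                         
                                         
                                         
                                         
                                         
                                         
                                         
                                         
                  .......................
                  .............♣♣........
                  ...............♣.......
                  ..@..........♣♣.^......
                  ...............^^......
                  .................^.....
                  ................^......
                  .......................
                  .......................
                  .~.....................
                  ~.~...................#
                  ~~.....................
                  ~~....................~
                  .......................
                  .~.....................
                  .......................
                  .......................
                  .......................


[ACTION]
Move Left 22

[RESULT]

                                         
                                         
                                         
                                         
                                         
                                         
                                         
                                         
                                         
                                         
                                         
                    .....................
                    .............♣♣......
                    ...............♣.....
                    @............♣♣.^....
                    ...............^^....
                    .................^...
                    ................^....
                    .....................
                    .....................
                    .~...................
                    ~.~..................
                    ~~...................
                    ~~...................
                    .....................
                    .~...................
                    .....................
                    .....................
                    .....................


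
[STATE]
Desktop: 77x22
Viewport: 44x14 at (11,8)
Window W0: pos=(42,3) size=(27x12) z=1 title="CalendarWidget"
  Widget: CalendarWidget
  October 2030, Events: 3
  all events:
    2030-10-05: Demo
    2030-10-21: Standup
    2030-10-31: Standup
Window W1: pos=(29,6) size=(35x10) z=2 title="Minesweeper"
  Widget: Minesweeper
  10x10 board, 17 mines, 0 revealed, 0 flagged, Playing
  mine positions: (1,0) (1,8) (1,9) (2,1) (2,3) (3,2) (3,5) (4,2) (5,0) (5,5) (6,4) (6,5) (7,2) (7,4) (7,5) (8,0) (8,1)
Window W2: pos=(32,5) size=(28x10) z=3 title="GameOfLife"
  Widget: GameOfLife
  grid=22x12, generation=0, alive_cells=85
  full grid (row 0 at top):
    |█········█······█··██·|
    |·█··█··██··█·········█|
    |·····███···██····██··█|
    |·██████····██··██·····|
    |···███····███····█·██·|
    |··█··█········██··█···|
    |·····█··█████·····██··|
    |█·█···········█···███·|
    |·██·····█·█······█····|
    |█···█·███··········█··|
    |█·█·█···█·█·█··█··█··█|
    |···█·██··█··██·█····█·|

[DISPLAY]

                  ┠──┃Gen: 0                
                  ┃■■┃·██████····██··██·····
                  ┃■■┃···███····███····█·██·
                  ┃■■┃··█··█········██··█···
                  ┃■■┃·····█··█████·····██··
                  ┃■■┃█·█···········█···███·
                  ┃■■┗━━━━━━━━━━━━━━━━━━━━━━
                  ┗━━━━━━━━━━━━━━━━━━━━━━━━━
                                            
                                            
                                            
                                            
                                            
                                            


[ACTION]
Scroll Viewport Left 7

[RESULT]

                         ┠──┃Gen: 0         
                         ┃■■┃·██████····██··
                         ┃■■┃···███····███··
                         ┃■■┃··█··█········█
                         ┃■■┃·····█··█████··
                         ┃■■┃█·█···········█
                         ┃■■┗━━━━━━━━━━━━━━━
                         ┗━━━━━━━━━━━━━━━━━━
                                            
                                            
                                            
                                            
                                            
                                            


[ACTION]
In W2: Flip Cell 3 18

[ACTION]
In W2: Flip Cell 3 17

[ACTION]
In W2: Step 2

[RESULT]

                         ┠──┃Gen: 2         
                         ┃■■┃·██······█·████
                         ┃■■┃··█···█·····█·█
                         ┃■■┃··█······█·····
                         ┃■■┃··█······██·███
                         ┃■■┃··██····█·····█
                         ┃■■┗━━━━━━━━━━━━━━━
                         ┗━━━━━━━━━━━━━━━━━━
                                            
                                            
                                            
                                            
                                            
                                            


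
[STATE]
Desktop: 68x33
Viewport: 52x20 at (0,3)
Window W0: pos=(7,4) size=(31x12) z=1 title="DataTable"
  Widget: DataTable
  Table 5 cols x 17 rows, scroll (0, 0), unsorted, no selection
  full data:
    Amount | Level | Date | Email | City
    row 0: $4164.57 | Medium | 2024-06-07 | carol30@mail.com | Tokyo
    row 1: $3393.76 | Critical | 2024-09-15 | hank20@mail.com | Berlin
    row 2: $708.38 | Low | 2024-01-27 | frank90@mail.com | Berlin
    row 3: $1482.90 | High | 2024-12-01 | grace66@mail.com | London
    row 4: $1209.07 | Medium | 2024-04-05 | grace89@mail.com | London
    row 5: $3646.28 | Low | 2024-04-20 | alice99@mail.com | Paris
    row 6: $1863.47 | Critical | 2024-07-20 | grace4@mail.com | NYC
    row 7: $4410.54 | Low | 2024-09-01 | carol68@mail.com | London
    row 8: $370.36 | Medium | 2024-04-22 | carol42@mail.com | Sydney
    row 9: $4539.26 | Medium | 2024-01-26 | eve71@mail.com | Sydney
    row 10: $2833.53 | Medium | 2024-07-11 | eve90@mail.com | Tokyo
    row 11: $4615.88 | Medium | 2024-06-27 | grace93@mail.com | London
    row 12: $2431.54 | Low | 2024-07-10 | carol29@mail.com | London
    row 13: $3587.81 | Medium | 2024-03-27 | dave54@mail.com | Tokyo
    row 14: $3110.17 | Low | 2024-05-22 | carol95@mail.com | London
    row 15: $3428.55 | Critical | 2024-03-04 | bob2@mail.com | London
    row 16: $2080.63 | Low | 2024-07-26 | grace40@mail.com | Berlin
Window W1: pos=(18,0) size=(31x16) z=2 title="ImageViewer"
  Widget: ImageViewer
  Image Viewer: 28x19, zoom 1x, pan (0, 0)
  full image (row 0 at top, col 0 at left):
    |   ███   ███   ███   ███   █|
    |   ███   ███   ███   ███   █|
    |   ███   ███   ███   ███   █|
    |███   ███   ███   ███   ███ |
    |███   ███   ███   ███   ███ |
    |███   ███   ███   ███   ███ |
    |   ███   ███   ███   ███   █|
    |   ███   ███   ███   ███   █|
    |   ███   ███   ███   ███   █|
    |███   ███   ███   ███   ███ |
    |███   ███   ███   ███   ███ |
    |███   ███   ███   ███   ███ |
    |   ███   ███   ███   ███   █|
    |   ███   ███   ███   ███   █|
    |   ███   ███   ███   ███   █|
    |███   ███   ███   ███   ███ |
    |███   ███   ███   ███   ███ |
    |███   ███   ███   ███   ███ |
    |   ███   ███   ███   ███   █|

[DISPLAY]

                  ┃   ███   ███   ███   ███   █ ┃   
       ┏━━━━━━━━━━┃   ███   ███   ███   ███   █ ┃   
       ┃ DataTable┃   ███   ███   ███   ███   █ ┃   
       ┠──────────┃███   ███   ███   ███   ███  ┃   
       ┃Amount  │L┃███   ███   ███   ███   ███  ┃   
       ┃────────┼─┃███   ███   ███   ███   ███  ┃   
       ┃$4164.57│M┃   ███   ███   ███   ███   █ ┃   
       ┃$3393.76│C┃   ███   ███   ███   ███   █ ┃   
       ┃$708.38 │L┃   ███   ███   ███   ███   █ ┃   
       ┃$1482.90│H┃███   ███   ███   ███   ███  ┃   
       ┃$1209.07│M┃███   ███   ███   ███   ███  ┃   
       ┃$3646.28│L┃███   ███   ███   ███   ███  ┃   
       ┗━━━━━━━━━━┗━━━━━━━━━━━━━━━━━━━━━━━━━━━━━┛   
                                                    
                                                    
                                                    
                                                    
                                                    
                                                    
                                                    


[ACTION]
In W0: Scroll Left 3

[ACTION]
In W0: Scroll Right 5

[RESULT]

                  ┃   ███   ███   ███   ███   █ ┃   
       ┏━━━━━━━━━━┃   ███   ███   ███   ███   █ ┃   
       ┃ DataTable┃   ███   ███   ███   ███   █ ┃   
       ┠──────────┃███   ███   ███   ███   ███  ┃   
       ┃t  │Level ┃███   ███   ███   ███   ███  ┃   
       ┃───┼──────┃███   ███   ███   ███   ███  ┃   
       ┃.57│Medium┃   ███   ███   ███   ███   █ ┃   
       ┃.76│Critic┃   ███   ███   ███   ███   █ ┃   
       ┃38 │Low   ┃   ███   ███   ███   ███   █ ┃   
       ┃.90│High  ┃███   ███   ███   ███   ███  ┃   
       ┃.07│Medium┃███   ███   ███   ███   ███  ┃   
       ┃.28│Low   ┃███   ███   ███   ███   ███  ┃   
       ┗━━━━━━━━━━┗━━━━━━━━━━━━━━━━━━━━━━━━━━━━━┛   
                                                    
                                                    
                                                    
                                                    
                                                    
                                                    
                                                    


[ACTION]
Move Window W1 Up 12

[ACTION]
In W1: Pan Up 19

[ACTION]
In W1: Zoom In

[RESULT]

                  ┃      ██████      ██████     ┃   
       ┏━━━━━━━━━━┃      ██████      ██████     ┃   
       ┃ DataTable┃      ██████      ██████     ┃   
       ┠──────────┃      ██████      ██████     ┃   
       ┃t  │Level ┃      ██████      ██████     ┃   
       ┃───┼──────┃      ██████      ██████     ┃   
       ┃.57│Medium┃██████      ██████      █████┃   
       ┃.76│Critic┃██████      ██████      █████┃   
       ┃38 │Low   ┃██████      ██████      █████┃   
       ┃.90│High  ┃██████      ██████      █████┃   
       ┃.07│Medium┃██████      ██████      █████┃   
       ┃.28│Low   ┃██████      ██████      █████┃   
       ┗━━━━━━━━━━┗━━━━━━━━━━━━━━━━━━━━━━━━━━━━━┛   
                                                    
                                                    
                                                    
                                                    
                                                    
                                                    
                                                    


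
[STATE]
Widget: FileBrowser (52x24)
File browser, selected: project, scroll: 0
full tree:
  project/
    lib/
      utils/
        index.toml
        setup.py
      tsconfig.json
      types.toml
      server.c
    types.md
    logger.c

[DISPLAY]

> [-] project/                                      
    [+] lib/                                        
    types.md                                        
    logger.c                                        
                                                    
                                                    
                                                    
                                                    
                                                    
                                                    
                                                    
                                                    
                                                    
                                                    
                                                    
                                                    
                                                    
                                                    
                                                    
                                                    
                                                    
                                                    
                                                    
                                                    


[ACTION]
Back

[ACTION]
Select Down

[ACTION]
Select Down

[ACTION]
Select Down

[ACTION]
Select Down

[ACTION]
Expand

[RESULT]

  [-] project/                                      
    [+] lib/                                        
    types.md                                        
  > logger.c                                        
                                                    
                                                    
                                                    
                                                    
                                                    
                                                    
                                                    
                                                    
                                                    
                                                    
                                                    
                                                    
                                                    
                                                    
                                                    
                                                    
                                                    
                                                    
                                                    
                                                    


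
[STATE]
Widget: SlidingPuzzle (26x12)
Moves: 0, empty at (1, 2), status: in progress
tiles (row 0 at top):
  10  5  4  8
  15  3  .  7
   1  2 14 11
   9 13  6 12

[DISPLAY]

┌────┬────┬────┬────┐     
│ 10 │  5 │  4 │  8 │     
├────┼────┼────┼────┤     
│ 15 │  3 │    │  7 │     
├────┼────┼────┼────┤     
│  1 │  2 │ 14 │ 11 │     
├────┼────┼────┼────┤     
│  9 │ 13 │  6 │ 12 │     
└────┴────┴────┴────┘     
Moves: 0                  
                          
                          


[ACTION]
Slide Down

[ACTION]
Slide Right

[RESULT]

┌────┬────┬────┬────┐     
│ 10 │    │  5 │  8 │     
├────┼────┼────┼────┤     
│ 15 │  3 │  4 │  7 │     
├────┼────┼────┼────┤     
│  1 │  2 │ 14 │ 11 │     
├────┼────┼────┼────┤     
│  9 │ 13 │  6 │ 12 │     
└────┴────┴────┴────┘     
Moves: 2                  
                          
                          


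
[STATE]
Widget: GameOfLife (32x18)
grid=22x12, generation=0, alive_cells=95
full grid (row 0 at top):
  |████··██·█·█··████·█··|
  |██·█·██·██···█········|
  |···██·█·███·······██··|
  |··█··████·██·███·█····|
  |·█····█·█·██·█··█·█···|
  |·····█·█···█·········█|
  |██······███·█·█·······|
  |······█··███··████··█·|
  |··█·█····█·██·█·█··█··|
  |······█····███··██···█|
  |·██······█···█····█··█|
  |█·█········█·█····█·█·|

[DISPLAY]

Gen: 0                          
████··██·█·█··████·█··          
██·█·██·██···█········          
···██·█·███·······██··          
··█··████·██·███·█····          
·█····█·█·██·█··█·█···          
·····█·█···█·········█          
██······███·█·█·······          
······█··███··████··█·          
··█·█····█·██·█·█··█··          
······█····███··██···█          
·██······█···█····█··█          
█·█········█·█····█·█·          
                                
                                
                                
                                
                                


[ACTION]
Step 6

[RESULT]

Gen: 6                          
·███··············█···          
···█········██····██··          
·············█········          
··············█·······          
······█····█··█·······          
······█·······█··█····          
█·█··█·······█·███····          
█·█···█······█·██·····          
█··█··█···██··███·····          
·██······██····██·····          
·········█·█····██····          
··········█···········          
                                
                                
                                
                                
                                


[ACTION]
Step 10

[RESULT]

Gen: 16                         
··██··············██··          
··██··············██··          
······················          
······················          
··█··········█········          
··█·········██········          
·█······█··██·█·······          
·██·····██·█·█········          
█··██·█·██·███········          
·██·█·██·█··██········          
···██····█··█████·····          
······██·█············          
                                
                                
                                
                                
                                


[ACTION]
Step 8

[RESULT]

Gen: 24                         
··██··············██··          
··██··············██··          
······················          
······················          
·········█············          
··█·····██············          
·██····█··············          
██·········█··········          
██·····█···█····██····          
██·············█·█····          
·····██·········█·····          
·······█··············          
                                
                                
                                
                                
                                


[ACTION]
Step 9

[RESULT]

Gen: 33                         
··██··············██··          
··██··············██··          
······················          
······················          
······················          
·███··················          
·█··█·················          
█·····················          
·████···········██····          
·██···█········█·█····          
······█·········█·····          
······█···············          
                                
                                
                                
                                
                                


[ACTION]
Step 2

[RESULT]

Gen: 35                         
··██··············██··          
··██··············██··          
······················          
······················          
·███··················          
█··█··················          
█··██·················          
█·███·················          
██··█···········██····          
····██·········█·█····          
·····██·········█·····          
······█···············          
                                
                                
                                
                                
                                


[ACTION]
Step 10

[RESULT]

Gen: 45                         
··················██··          
··················██··          
······················          
······················          
······················          
█·█···················          
·███··················          
·███·██···············          
····█··█········██····          
·····██········█·█····          
················█·····          
······················          
                                
                                
                                
                                
                                


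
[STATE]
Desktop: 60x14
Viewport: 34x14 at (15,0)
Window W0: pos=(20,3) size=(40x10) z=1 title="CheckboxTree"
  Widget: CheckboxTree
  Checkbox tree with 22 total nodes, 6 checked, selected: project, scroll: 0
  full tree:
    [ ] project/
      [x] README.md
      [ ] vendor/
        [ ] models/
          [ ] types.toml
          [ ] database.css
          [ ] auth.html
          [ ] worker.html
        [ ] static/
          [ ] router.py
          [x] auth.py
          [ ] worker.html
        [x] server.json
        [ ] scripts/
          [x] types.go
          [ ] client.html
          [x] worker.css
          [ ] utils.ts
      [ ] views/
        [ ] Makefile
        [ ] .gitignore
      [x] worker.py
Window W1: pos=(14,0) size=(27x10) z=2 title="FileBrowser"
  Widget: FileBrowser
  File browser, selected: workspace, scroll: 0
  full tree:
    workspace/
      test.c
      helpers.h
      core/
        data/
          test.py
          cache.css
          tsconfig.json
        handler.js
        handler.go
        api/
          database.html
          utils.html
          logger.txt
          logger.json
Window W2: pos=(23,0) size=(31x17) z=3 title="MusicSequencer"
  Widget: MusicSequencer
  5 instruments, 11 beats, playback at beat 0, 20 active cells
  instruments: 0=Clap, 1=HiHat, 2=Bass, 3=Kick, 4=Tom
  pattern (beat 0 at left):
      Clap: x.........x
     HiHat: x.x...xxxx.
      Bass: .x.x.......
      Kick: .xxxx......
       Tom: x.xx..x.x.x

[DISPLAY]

━━━━━━━━┏━━━━━━━━━━━━━━━━━━━━━━━━━
 FileBro┃ MusicSequencer          
────────┠─────────────────────────
> [-] wo┃      ▼1234567890        
    test┃  Clap█·········█        
    help┃ HiHat█·█···████·        
    [+] ┃  Bass·█·█·······        
        ┃  Kick·████······        
        ┃   Tom█·██··█·█·█        
━━━━━━━━┃                         
     ┃  ┃                         
     ┃  ┃                         
     ┗━━┃                         
        ┃                         


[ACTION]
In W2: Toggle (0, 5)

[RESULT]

━━━━━━━━┏━━━━━━━━━━━━━━━━━━━━━━━━━
 FileBro┃ MusicSequencer          
────────┠─────────────────────────
> [-] wo┃      ▼1234567890        
    test┃  Clap█····█····█        
    help┃ HiHat█·█···████·        
    [+] ┃  Bass·█·█·······        
        ┃  Kick·████······        
        ┃   Tom█·██··█·█·█        
━━━━━━━━┃                         
     ┃  ┃                         
     ┃  ┃                         
     ┗━━┃                         
        ┃                         


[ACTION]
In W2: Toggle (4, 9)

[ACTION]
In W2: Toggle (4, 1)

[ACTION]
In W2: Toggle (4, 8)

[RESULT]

━━━━━━━━┏━━━━━━━━━━━━━━━━━━━━━━━━━
 FileBro┃ MusicSequencer          
────────┠─────────────────────────
> [-] wo┃      ▼1234567890        
    test┃  Clap█····█····█        
    help┃ HiHat█·█···████·        
    [+] ┃  Bass·█·█·······        
        ┃  Kick·████······        
        ┃   Tom████··█··██        
━━━━━━━━┃                         
     ┃  ┃                         
     ┃  ┃                         
     ┗━━┃                         
        ┃                         


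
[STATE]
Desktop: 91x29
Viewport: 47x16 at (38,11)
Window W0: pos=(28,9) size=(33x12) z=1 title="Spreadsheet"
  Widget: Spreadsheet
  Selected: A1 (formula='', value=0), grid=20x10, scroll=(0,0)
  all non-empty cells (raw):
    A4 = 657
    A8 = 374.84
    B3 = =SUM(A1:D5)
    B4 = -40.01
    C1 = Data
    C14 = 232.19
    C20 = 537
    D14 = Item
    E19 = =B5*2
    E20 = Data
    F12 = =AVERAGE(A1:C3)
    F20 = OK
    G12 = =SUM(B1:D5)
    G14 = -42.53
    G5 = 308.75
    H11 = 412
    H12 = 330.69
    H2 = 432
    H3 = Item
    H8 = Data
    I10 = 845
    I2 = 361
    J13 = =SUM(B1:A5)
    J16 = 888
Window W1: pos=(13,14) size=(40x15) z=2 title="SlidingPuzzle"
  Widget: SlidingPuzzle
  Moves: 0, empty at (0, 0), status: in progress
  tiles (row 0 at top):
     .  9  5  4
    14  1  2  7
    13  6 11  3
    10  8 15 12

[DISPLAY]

──────────────────────┨                        
                      ┃                        
      B       C       ┃                        
━━━━━━━━━━━━━━┓-------┃                        
              ┃       ┃                        
──────────────┨   0   ┃                        
              ┃   0   ┃                        
              ┃   0   ┃                        
              ┃   0   ┃                        
              ┃━━━━━━━┛                        
              ┃                                
              ┃                                
              ┃                                
              ┃                                
              ┃                                
              ┃                                


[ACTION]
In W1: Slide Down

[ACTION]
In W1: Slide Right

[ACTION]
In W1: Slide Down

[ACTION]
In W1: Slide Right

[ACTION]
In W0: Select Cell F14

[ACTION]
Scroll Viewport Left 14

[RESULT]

    ┠───────────────────────────────┨          
    ┃F14:                           ┃          
    ┃       A       B       C       ┃          
━━━━━━━━━━━━━━━━━━━━━━━━━━━━┓-------┃          
zzle                        ┃       ┃          
────────────────────────────┨   0   ┃          
┬────┬────┐                 ┃   0   ┃          
│  5 │  4 │                 ┃   0   ┃          
┼────┼────┤                 ┃   0   ┃          
│  2 │  7 │                 ┃━━━━━━━┛          
┼────┼────┤                 ┃                  
│ 11 │  3 │                 ┃                  
┼────┼────┤                 ┃                  
│ 15 │ 12 │                 ┃                  
┴────┴────┘                 ┃                  
                            ┃                  


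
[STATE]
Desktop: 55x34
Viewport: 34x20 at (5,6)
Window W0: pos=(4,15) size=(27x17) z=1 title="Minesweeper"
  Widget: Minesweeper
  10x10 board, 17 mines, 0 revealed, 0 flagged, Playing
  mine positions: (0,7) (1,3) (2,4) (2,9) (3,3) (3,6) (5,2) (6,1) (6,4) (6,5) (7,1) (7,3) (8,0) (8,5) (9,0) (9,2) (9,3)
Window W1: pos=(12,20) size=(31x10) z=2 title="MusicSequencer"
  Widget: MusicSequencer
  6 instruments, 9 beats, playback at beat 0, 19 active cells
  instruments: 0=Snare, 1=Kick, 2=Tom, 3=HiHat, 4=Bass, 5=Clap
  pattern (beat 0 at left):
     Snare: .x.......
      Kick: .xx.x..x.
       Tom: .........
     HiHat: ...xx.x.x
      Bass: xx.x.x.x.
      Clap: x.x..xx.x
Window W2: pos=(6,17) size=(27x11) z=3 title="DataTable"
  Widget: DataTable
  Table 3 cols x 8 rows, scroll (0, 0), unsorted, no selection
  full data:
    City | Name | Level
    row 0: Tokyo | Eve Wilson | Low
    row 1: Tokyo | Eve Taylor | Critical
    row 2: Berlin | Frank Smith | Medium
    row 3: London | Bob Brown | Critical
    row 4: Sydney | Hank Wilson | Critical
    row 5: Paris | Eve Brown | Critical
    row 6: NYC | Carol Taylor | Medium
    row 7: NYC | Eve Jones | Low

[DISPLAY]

                                  
                                  
                                  
                                  
                                  
                                  
                                  
                                  
                                  
━━━━━━━━━━━━━━━━━━━━━━━━━┓        
 Minesweeper             ┃        
─┏━━━━━━━━━━━━━━━━━━━━━━━━━┓      
■┃ DataTable               ┃      
■┠─────────────────────────┨      
■┃City  │Name        │Level┃━━━━━━
■┃──────┼────────────┼─────┃      
■┃Tokyo │Eve Wilson  │Low  ┃──────
■┃Tokyo │Eve Taylor  │Criti┃      
■┃Berlin│Frank Smith │Mediu┃      
■┃London│Bob Brown   │Criti┃      


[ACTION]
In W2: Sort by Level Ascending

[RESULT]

                                  
                                  
                                  
                                  
                                  
                                  
                                  
                                  
                                  
━━━━━━━━━━━━━━━━━━━━━━━━━┓        
 Minesweeper             ┃        
─┏━━━━━━━━━━━━━━━━━━━━━━━━━┓      
■┃ DataTable               ┃      
■┠─────────────────────────┨      
■┃City  │Name        │Level┃━━━━━━
■┃──────┼────────────┼─────┃      
■┃Tokyo │Eve Taylor  │Criti┃──────
■┃London│Bob Brown   │Criti┃      
■┃Sydney│Hank Wilson │Criti┃      
■┃Paris │Eve Brown   │Criti┃      


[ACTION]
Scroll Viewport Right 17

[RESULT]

                                  
                                  
                                  
                                  
                                  
                                  
                                  
                                  
                                  
━━━━━━━━━┓                        
         ┃                        
━━━━━━━━━━━┓                      
           ┃                      
───────────┨                      
     │Level┃━━━━━━━━━┓            
─────┼─────┃         ┃            
lor  │Criti┃─────────┨            
wn   │Criti┃         ┃            
lson │Criti┃         ┃            
wn   │Criti┃         ┃            


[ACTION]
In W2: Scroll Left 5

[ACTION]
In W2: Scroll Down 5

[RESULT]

                                  
                                  
                                  
                                  
                                  
                                  
                                  
                                  
                                  
━━━━━━━━━┓                        
         ┃                        
━━━━━━━━━━━┓                      
           ┃                      
───────────┨                      
     │Level┃━━━━━━━━━┓            
─────┼─────┃         ┃            
wn   │Criti┃─────────┨            
son  │Low  ┃         ┃            
es   │Low  ┃         ┃            
mith │Mediu┃         ┃            


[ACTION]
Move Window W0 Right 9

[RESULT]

                                  
                                  
                                  
                                  
                                  
                                  
                                  
                                  
                                  
━━━━━━━━━━━━━━━━━━┓               
eeper             ┃               
━━━━━━━━━━━┓──────┨               
           ┃      ┃               
───────────┨      ┃               
     │Level┃━━━━━━━━━┓            
─────┼─────┃         ┃            
wn   │Criti┃─────────┨            
son  │Low  ┃         ┃            
es   │Low  ┃         ┃            
mith │Mediu┃         ┃            
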